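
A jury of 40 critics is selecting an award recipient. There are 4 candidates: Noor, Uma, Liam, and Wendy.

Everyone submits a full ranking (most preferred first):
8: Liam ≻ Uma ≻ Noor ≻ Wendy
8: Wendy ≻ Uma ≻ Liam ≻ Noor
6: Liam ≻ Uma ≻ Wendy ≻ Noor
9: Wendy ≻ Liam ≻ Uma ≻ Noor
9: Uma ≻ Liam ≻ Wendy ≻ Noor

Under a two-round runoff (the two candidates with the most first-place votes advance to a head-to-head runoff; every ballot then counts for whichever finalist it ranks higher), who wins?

Round 1 first-place votes: Noor 0, Uma 9, Liam 14, Wendy 17. Wendy and Liam advance.
Runoff: Wendy is ranked above Liam on 17 ballots, Liam above Wendy on 23.

Liam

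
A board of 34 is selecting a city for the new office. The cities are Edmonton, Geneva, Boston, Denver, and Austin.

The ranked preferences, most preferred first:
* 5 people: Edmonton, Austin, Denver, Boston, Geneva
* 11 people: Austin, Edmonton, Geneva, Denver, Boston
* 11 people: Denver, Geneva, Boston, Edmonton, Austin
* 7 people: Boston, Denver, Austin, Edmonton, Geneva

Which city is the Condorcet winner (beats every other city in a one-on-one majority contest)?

Denver vs Edmonton: 18–16
Denver vs Geneva: 23–11
Denver vs Boston: 27–7
Denver vs Austin: 18–16
Denver beats every other city.

Denver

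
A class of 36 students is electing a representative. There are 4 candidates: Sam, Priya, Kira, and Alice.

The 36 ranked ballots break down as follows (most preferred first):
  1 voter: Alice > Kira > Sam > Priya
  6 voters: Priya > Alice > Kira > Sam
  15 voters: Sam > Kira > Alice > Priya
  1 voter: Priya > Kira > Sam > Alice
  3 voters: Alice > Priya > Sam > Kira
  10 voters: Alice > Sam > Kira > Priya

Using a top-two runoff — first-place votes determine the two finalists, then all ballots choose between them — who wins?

Round 1 first-place votes: Sam 15, Priya 7, Kira 0, Alice 14. Sam and Alice advance.
Runoff: Sam is ranked above Alice on 16 ballots, Alice above Sam on 20.

Alice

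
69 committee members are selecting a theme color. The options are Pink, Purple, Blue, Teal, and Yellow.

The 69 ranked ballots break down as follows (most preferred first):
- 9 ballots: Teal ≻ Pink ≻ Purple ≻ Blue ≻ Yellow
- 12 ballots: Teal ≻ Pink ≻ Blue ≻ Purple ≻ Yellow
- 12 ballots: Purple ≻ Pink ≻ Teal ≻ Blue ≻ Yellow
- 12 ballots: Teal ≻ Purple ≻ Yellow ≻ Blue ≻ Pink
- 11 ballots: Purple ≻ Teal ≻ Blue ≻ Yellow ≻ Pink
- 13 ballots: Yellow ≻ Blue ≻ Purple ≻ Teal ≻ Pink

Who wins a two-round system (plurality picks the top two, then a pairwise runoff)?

Purple

Round 1 first-place votes: Pink 0, Purple 23, Blue 0, Teal 33, Yellow 13. Teal and Purple advance.
Runoff: Teal is ranked above Purple on 33 ballots, Purple above Teal on 36.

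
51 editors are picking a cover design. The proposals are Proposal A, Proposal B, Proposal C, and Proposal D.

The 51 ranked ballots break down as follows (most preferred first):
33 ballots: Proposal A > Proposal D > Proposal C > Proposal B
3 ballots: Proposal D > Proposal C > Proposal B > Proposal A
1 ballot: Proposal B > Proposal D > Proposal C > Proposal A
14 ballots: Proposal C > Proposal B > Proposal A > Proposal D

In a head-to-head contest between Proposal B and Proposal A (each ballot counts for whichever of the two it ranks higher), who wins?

Proposal A

Proposal B is ranked above Proposal A on 18 ballots; Proposal A above Proposal B on 33.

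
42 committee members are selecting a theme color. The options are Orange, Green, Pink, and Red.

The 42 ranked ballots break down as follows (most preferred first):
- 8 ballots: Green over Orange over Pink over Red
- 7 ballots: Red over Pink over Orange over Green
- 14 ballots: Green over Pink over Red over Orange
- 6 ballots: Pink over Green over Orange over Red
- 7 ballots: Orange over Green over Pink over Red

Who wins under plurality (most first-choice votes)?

First-place votes: Orange 7, Green 22, Pink 6, Red 7.

Green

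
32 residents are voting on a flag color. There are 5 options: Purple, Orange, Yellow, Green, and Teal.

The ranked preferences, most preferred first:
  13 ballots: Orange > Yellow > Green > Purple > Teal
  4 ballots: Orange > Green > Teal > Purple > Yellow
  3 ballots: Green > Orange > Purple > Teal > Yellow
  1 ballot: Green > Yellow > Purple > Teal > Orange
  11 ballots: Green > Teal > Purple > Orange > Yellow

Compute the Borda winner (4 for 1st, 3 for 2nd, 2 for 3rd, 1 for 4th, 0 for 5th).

Purple: 13×1 + 4×1 + 3×2 + 1×2 + 11×2 = 47
Orange: 13×4 + 4×4 + 3×3 + 1×0 + 11×1 = 88
Yellow: 13×3 + 4×0 + 3×0 + 1×3 + 11×0 = 42
Green: 13×2 + 4×3 + 3×4 + 1×4 + 11×4 = 98
Teal: 13×0 + 4×2 + 3×1 + 1×1 + 11×3 = 45

Green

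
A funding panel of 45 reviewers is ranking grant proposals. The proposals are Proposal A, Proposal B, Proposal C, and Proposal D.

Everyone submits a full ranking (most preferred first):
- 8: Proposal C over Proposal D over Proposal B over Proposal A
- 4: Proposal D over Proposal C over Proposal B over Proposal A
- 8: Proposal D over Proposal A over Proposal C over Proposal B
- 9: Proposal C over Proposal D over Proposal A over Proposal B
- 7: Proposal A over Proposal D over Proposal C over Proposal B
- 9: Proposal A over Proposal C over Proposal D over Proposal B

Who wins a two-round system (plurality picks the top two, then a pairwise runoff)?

Round 1 first-place votes: Proposal A 16, Proposal B 0, Proposal C 17, Proposal D 12. Proposal C and Proposal A advance.
Runoff: Proposal C is ranked above Proposal A on 21 ballots, Proposal A above Proposal C on 24.

Proposal A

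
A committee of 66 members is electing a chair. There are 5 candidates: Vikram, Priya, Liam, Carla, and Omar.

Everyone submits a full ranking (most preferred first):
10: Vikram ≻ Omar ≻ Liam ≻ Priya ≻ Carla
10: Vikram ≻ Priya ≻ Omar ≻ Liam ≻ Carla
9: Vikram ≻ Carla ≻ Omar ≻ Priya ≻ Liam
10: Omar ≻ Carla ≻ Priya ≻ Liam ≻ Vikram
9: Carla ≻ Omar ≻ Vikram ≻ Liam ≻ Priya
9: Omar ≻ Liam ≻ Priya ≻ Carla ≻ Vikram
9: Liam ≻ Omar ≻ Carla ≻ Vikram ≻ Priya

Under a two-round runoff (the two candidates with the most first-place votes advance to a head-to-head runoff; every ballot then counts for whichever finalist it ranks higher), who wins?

Omar

Round 1 first-place votes: Vikram 29, Priya 0, Liam 9, Carla 9, Omar 19. Vikram and Omar advance.
Runoff: Vikram is ranked above Omar on 29 ballots, Omar above Vikram on 37.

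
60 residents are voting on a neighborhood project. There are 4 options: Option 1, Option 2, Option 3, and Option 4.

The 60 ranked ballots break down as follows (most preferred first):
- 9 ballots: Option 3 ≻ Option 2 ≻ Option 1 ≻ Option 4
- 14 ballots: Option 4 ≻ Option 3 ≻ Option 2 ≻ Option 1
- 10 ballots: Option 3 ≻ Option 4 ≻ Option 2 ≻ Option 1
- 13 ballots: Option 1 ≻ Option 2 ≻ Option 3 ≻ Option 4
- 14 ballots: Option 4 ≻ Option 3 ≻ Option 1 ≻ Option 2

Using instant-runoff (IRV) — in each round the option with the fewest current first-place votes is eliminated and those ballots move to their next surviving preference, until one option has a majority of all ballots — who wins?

Option 3

Round 1: Option 1 13, Option 2 0, Option 3 19, Option 4 28. Option 2 eliminated.
Round 2: Option 1 13, Option 3 19, Option 4 28. Option 1 eliminated.
Round 3: Option 3 32, Option 4 28. Option 3 has a majority (≥31).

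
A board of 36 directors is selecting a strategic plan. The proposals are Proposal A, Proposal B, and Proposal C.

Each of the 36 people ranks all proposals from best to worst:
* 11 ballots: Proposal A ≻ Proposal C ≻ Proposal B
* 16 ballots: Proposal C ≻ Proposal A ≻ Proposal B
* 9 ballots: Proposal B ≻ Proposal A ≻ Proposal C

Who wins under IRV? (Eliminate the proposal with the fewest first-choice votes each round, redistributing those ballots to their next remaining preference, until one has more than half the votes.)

Round 1: Proposal A 11, Proposal B 9, Proposal C 16. Proposal B eliminated.
Round 2: Proposal A 20, Proposal C 16. Proposal A has a majority (≥19).

Proposal A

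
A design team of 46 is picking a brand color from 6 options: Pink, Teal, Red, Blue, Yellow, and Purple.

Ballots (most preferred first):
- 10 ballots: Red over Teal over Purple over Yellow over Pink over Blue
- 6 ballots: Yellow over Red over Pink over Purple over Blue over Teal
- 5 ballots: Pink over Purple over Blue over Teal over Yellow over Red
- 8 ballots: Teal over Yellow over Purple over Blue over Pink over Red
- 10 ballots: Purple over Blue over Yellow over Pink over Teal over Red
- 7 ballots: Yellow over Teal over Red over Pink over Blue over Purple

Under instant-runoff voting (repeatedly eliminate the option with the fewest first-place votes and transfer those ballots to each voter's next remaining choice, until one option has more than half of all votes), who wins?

Round 1: Pink 5, Teal 8, Red 10, Blue 0, Yellow 13, Purple 10. Blue eliminated.
Round 2: Pink 5, Teal 8, Red 10, Yellow 13, Purple 10. Pink eliminated.
Round 3: Teal 8, Red 10, Yellow 13, Purple 15. Teal eliminated.
Round 4: Red 10, Yellow 21, Purple 15. Red eliminated.
Round 5: Yellow 21, Purple 25. Purple has a majority (≥24).

Purple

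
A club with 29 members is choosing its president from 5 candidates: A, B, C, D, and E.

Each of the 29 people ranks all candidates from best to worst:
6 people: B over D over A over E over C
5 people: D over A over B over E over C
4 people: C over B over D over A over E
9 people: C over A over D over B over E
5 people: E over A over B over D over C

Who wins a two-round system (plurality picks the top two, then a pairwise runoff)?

Round 1 first-place votes: A 0, B 6, C 13, D 5, E 5. C and B advance.
Runoff: C is ranked above B on 13 ballots, B above C on 16.

B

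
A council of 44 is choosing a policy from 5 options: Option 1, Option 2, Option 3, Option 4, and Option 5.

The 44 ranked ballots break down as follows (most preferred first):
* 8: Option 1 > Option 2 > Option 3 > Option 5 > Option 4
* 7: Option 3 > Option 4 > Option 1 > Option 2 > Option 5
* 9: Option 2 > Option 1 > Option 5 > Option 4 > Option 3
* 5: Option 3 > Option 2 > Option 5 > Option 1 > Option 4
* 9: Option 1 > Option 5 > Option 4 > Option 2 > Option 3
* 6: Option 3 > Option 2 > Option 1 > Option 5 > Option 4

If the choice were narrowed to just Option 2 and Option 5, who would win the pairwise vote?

Option 2

Option 2 is ranked above Option 5 on 35 ballots; Option 5 above Option 2 on 9.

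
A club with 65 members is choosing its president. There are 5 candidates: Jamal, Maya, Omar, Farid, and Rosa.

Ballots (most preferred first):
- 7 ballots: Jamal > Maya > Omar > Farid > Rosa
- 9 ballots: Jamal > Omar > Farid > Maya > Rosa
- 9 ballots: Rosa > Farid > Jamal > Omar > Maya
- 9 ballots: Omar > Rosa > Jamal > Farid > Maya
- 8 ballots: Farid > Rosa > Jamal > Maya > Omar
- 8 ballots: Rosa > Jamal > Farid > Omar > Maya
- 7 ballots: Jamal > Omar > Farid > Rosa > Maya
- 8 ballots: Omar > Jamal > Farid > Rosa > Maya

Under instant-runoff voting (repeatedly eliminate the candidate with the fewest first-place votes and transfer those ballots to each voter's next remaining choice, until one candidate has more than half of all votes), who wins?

Round 1: Jamal 23, Maya 0, Omar 17, Farid 8, Rosa 17. Maya eliminated.
Round 2: Jamal 23, Omar 17, Farid 8, Rosa 17. Farid eliminated.
Round 3: Jamal 23, Omar 17, Rosa 25. Omar eliminated.
Round 4: Jamal 31, Rosa 34. Rosa has a majority (≥33).

Rosa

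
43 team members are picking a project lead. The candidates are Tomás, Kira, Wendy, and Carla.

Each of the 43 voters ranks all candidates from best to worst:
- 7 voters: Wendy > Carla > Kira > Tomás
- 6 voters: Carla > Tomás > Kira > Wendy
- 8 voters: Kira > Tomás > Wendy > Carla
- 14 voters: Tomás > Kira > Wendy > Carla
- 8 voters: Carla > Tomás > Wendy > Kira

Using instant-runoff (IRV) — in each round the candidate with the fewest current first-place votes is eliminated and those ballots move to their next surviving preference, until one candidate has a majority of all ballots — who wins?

Round 1: Tomás 14, Kira 8, Wendy 7, Carla 14. Wendy eliminated.
Round 2: Tomás 14, Kira 8, Carla 21. Kira eliminated.
Round 3: Tomás 22, Carla 21. Tomás has a majority (≥22).

Tomás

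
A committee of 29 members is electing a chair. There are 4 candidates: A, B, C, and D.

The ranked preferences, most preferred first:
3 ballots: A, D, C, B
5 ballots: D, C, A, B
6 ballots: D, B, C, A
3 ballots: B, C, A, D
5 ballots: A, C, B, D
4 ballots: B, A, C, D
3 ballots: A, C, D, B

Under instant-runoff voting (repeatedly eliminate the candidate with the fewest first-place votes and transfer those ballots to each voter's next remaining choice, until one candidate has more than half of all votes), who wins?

Round 1: A 11, B 7, C 0, D 11. C eliminated.
Round 2: A 11, B 7, D 11. B eliminated.
Round 3: A 18, D 11. A has a majority (≥15).

A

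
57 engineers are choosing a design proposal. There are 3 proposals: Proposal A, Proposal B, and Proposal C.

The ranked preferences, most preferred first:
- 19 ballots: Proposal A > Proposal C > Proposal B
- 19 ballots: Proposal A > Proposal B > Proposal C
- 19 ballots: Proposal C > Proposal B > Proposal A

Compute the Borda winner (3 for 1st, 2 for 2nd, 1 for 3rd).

Proposal A: 19×3 + 19×3 + 19×1 = 133
Proposal B: 19×1 + 19×2 + 19×2 = 95
Proposal C: 19×2 + 19×1 + 19×3 = 114

Proposal A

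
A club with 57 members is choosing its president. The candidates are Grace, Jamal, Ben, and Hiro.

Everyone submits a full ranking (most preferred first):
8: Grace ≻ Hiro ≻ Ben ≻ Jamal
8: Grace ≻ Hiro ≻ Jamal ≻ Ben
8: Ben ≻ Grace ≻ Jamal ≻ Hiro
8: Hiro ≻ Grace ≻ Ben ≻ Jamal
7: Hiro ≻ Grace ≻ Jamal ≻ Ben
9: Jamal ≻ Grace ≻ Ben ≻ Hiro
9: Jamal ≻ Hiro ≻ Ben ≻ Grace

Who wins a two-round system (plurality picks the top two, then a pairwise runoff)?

Grace

Round 1 first-place votes: Grace 16, Jamal 18, Ben 8, Hiro 15. Jamal and Grace advance.
Runoff: Jamal is ranked above Grace on 18 ballots, Grace above Jamal on 39.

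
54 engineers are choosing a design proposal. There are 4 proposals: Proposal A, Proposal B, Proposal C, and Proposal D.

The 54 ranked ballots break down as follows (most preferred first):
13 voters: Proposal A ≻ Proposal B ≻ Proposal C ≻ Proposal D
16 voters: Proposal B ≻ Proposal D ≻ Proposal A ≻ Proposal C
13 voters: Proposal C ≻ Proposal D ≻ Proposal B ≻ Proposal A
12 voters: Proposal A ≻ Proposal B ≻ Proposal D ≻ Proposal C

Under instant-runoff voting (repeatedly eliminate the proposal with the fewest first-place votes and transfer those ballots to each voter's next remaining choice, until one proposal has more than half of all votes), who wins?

Proposal B

Round 1: Proposal A 25, Proposal B 16, Proposal C 13, Proposal D 0. Proposal D eliminated.
Round 2: Proposal A 25, Proposal B 16, Proposal C 13. Proposal C eliminated.
Round 3: Proposal A 25, Proposal B 29. Proposal B has a majority (≥28).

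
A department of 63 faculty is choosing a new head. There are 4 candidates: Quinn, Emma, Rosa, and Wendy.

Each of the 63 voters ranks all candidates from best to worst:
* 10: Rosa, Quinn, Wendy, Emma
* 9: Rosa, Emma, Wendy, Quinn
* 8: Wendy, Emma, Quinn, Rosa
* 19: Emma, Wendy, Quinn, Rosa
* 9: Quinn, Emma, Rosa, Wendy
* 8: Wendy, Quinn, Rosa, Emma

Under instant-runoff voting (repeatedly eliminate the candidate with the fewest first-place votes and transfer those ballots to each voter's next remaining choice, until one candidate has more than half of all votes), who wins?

Emma

Round 1: Quinn 9, Emma 19, Rosa 19, Wendy 16. Quinn eliminated.
Round 2: Emma 28, Rosa 19, Wendy 16. Wendy eliminated.
Round 3: Emma 36, Rosa 27. Emma has a majority (≥32).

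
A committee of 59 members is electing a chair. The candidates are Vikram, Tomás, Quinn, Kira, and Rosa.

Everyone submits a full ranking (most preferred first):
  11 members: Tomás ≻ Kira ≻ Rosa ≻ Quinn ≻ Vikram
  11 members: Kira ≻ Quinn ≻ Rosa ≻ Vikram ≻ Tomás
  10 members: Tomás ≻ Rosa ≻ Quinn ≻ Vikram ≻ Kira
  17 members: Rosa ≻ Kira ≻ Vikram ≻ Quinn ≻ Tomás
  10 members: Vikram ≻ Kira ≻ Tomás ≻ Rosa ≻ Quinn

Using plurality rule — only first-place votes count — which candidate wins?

First-place votes: Vikram 10, Tomás 21, Quinn 0, Kira 11, Rosa 17.

Tomás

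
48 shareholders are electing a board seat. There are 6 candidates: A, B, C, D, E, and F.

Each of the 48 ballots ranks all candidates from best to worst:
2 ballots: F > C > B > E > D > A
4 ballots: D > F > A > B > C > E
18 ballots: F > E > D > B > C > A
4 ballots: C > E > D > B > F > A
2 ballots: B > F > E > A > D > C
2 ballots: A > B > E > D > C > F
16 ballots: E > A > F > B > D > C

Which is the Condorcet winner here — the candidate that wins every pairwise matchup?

F

F vs A: 30–18
F vs B: 40–8
F vs C: 42–6
F vs D: 38–10
F vs E: 26–22
F beats every other candidate.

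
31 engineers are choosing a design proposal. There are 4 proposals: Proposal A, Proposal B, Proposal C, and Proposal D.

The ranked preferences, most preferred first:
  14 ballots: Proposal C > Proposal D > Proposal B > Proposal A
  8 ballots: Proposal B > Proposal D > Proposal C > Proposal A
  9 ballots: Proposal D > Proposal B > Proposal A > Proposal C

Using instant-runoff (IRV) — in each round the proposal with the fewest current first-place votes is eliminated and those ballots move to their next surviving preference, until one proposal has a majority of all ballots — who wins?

Round 1: Proposal A 0, Proposal B 8, Proposal C 14, Proposal D 9. Proposal A eliminated.
Round 2: Proposal B 8, Proposal C 14, Proposal D 9. Proposal B eliminated.
Round 3: Proposal C 14, Proposal D 17. Proposal D has a majority (≥16).

Proposal D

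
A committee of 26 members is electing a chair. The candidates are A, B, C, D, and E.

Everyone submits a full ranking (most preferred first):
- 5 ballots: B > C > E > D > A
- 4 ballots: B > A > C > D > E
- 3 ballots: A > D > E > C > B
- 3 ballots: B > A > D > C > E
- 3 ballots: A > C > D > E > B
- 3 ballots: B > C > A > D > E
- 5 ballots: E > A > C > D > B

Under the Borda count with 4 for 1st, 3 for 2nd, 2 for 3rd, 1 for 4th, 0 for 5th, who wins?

A: 5×0 + 4×3 + 3×4 + 3×3 + 3×4 + 3×2 + 5×3 = 66
B: 5×4 + 4×4 + 3×0 + 3×4 + 3×0 + 3×4 + 5×0 = 60
C: 5×3 + 4×2 + 3×1 + 3×1 + 3×3 + 3×3 + 5×2 = 57
D: 5×1 + 4×1 + 3×3 + 3×2 + 3×2 + 3×1 + 5×1 = 38
E: 5×2 + 4×0 + 3×2 + 3×0 + 3×1 + 3×0 + 5×4 = 39

A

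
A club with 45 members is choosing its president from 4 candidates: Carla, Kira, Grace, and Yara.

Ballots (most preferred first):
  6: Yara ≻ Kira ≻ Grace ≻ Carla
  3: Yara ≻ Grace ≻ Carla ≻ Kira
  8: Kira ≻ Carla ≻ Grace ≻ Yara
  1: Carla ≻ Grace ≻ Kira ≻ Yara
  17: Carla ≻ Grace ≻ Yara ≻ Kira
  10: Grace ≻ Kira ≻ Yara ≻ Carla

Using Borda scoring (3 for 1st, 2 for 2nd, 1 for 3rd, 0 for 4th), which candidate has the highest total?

Carla: 6×0 + 3×1 + 8×2 + 1×3 + 17×3 + 10×0 = 73
Kira: 6×2 + 3×0 + 8×3 + 1×1 + 17×0 + 10×2 = 57
Grace: 6×1 + 3×2 + 8×1 + 1×2 + 17×2 + 10×3 = 86
Yara: 6×3 + 3×3 + 8×0 + 1×0 + 17×1 + 10×1 = 54

Grace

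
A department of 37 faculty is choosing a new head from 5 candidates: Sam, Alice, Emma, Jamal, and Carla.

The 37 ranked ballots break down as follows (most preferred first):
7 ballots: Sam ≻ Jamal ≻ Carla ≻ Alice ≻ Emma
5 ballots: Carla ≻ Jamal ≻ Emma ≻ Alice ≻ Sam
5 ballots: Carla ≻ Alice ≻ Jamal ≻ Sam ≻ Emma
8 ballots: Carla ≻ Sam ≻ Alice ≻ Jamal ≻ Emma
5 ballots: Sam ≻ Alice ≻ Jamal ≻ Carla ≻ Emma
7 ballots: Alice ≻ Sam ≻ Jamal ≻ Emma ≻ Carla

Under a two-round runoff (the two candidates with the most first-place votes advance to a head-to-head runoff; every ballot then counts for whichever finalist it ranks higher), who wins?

Round 1 first-place votes: Sam 12, Alice 7, Emma 0, Jamal 0, Carla 18. Carla and Sam advance.
Runoff: Carla is ranked above Sam on 18 ballots, Sam above Carla on 19.

Sam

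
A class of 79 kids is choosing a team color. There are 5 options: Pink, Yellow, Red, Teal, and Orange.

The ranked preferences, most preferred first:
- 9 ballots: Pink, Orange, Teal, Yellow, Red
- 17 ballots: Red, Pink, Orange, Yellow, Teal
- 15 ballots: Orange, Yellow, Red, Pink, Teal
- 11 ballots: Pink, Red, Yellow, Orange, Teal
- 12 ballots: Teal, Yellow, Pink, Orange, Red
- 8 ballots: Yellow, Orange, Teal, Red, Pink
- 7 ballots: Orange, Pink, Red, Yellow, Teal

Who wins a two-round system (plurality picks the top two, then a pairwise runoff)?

Round 1 first-place votes: Pink 20, Yellow 8, Red 17, Teal 12, Orange 22. Orange and Pink advance.
Runoff: Orange is ranked above Pink on 30 ballots, Pink above Orange on 49.

Pink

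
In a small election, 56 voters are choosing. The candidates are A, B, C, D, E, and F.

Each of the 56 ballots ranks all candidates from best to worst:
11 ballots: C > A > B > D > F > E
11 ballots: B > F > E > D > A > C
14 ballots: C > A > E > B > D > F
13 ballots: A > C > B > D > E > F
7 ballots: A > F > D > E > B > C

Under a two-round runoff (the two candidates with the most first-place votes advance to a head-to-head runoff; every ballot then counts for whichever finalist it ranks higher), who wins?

A

Round 1 first-place votes: A 20, B 11, C 25, D 0, E 0, F 0. C and A advance.
Runoff: C is ranked above A on 25 ballots, A above C on 31.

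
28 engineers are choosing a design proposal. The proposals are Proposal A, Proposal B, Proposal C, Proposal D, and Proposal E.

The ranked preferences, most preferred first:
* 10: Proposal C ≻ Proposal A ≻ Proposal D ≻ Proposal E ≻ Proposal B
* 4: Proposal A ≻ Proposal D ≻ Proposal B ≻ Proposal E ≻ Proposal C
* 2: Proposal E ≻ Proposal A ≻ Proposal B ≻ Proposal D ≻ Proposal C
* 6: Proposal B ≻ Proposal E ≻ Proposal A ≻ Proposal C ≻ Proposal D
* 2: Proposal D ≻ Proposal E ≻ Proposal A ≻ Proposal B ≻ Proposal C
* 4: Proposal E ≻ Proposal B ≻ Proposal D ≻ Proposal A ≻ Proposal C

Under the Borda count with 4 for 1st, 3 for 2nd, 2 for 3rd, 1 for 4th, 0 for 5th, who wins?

Proposal A

Proposal A: 10×3 + 4×4 + 2×3 + 6×2 + 2×2 + 4×1 = 72
Proposal B: 10×0 + 4×2 + 2×2 + 6×4 + 2×1 + 4×3 = 50
Proposal C: 10×4 + 4×0 + 2×0 + 6×1 + 2×0 + 4×0 = 46
Proposal D: 10×2 + 4×3 + 2×1 + 6×0 + 2×4 + 4×2 = 50
Proposal E: 10×1 + 4×1 + 2×4 + 6×3 + 2×3 + 4×4 = 62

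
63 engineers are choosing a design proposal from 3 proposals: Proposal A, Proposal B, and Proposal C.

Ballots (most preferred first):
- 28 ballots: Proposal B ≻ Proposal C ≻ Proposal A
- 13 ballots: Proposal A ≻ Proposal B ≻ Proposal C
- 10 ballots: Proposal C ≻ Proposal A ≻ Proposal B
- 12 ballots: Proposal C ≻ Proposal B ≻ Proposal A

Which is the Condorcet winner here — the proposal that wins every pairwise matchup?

Proposal B vs Proposal A: 40–23
Proposal B vs Proposal C: 41–22
Proposal B beats every other proposal.

Proposal B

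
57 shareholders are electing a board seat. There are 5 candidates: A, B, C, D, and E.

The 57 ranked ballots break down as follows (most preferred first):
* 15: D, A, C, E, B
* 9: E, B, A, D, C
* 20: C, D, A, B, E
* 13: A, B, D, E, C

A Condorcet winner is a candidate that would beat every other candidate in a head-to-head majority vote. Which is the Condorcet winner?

D

D vs A: 35–22
D vs B: 35–22
D vs C: 37–20
D vs E: 48–9
D beats every other candidate.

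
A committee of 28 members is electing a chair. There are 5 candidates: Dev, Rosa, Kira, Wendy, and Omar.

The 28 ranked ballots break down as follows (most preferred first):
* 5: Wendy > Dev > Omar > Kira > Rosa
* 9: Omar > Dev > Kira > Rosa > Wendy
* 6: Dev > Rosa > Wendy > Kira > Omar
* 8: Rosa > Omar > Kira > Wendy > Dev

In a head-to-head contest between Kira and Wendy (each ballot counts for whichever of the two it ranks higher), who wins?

Kira

Kira is ranked above Wendy on 17 ballots; Wendy above Kira on 11.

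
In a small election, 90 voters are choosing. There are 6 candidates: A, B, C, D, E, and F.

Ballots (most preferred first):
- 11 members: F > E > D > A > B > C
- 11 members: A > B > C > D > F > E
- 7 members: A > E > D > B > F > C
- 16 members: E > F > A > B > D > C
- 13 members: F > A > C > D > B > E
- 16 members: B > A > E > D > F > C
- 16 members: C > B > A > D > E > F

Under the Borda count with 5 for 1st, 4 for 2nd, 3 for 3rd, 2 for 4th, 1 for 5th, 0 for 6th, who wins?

A: 11×2 + 11×5 + 7×5 + 16×3 + 13×4 + 16×4 + 16×3 = 324
B: 11×1 + 11×4 + 7×2 + 16×2 + 13×1 + 16×5 + 16×4 = 258
C: 11×0 + 11×3 + 7×0 + 16×0 + 13×3 + 16×0 + 16×5 = 152
D: 11×3 + 11×2 + 7×3 + 16×1 + 13×2 + 16×2 + 16×2 = 182
E: 11×4 + 11×0 + 7×4 + 16×5 + 13×0 + 16×3 + 16×1 = 216
F: 11×5 + 11×1 + 7×1 + 16×4 + 13×5 + 16×1 + 16×0 = 218

A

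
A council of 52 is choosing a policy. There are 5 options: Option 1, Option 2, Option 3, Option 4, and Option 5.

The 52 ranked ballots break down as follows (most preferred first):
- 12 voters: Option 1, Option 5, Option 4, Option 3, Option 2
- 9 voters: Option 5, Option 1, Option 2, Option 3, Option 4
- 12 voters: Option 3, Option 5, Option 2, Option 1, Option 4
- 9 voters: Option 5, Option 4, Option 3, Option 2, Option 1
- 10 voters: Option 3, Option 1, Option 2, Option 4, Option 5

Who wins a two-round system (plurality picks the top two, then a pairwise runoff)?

Option 5

Round 1 first-place votes: Option 1 12, Option 2 0, Option 3 22, Option 4 0, Option 5 18. Option 3 and Option 5 advance.
Runoff: Option 3 is ranked above Option 5 on 22 ballots, Option 5 above Option 3 on 30.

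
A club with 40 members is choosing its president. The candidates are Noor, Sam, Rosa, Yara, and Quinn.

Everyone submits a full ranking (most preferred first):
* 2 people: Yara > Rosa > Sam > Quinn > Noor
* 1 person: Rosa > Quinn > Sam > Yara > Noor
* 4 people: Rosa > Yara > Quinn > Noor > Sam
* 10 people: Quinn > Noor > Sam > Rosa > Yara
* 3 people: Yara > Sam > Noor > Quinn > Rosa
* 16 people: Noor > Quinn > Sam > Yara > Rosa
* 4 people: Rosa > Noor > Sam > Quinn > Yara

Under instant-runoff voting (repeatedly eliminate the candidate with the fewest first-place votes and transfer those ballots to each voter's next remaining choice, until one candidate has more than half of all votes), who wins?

Round 1: Noor 16, Sam 0, Rosa 9, Yara 5, Quinn 10. Sam eliminated.
Round 2: Noor 16, Rosa 9, Yara 5, Quinn 10. Yara eliminated.
Round 3: Noor 19, Rosa 11, Quinn 10. Quinn eliminated.
Round 4: Noor 29, Rosa 11. Noor has a majority (≥21).

Noor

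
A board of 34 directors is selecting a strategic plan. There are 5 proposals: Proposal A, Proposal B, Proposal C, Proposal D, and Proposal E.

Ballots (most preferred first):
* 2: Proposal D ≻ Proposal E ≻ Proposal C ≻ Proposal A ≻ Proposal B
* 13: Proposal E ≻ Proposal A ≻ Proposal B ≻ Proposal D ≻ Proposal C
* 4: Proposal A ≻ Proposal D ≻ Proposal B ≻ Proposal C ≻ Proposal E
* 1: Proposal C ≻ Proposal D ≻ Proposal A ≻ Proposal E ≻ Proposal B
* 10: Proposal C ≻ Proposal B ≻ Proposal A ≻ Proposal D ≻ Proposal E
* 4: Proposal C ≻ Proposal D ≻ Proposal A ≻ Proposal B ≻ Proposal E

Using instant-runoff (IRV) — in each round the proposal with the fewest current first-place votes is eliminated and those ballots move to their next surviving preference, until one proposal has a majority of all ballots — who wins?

Round 1: Proposal A 4, Proposal B 0, Proposal C 15, Proposal D 2, Proposal E 13. Proposal B eliminated.
Round 2: Proposal A 4, Proposal C 15, Proposal D 2, Proposal E 13. Proposal D eliminated.
Round 3: Proposal A 4, Proposal C 15, Proposal E 15. Proposal A eliminated.
Round 4: Proposal C 19, Proposal E 15. Proposal C has a majority (≥18).

Proposal C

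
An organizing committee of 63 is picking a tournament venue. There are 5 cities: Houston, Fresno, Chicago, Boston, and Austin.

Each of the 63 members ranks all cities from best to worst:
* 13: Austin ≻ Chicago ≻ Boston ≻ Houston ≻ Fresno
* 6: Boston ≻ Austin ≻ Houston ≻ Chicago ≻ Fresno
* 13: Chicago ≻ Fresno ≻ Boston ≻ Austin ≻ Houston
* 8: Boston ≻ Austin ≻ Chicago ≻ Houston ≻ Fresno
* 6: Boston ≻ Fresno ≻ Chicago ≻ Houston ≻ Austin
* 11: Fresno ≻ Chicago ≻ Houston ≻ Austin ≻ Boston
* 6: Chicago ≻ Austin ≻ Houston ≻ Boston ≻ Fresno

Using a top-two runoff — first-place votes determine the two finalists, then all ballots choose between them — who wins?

Round 1 first-place votes: Houston 0, Fresno 11, Chicago 19, Boston 20, Austin 13. Boston and Chicago advance.
Runoff: Boston is ranked above Chicago on 20 ballots, Chicago above Boston on 43.

Chicago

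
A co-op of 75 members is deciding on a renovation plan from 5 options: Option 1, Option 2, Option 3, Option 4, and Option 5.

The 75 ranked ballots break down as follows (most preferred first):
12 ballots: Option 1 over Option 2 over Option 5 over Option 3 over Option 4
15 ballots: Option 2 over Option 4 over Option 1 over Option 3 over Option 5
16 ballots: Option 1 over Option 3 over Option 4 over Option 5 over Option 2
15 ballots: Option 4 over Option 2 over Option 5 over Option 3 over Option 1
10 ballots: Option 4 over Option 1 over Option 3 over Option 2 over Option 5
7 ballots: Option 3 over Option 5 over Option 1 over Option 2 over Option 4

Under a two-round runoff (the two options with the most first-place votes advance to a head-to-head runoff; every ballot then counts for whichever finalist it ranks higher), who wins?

Option 4

Round 1 first-place votes: Option 1 28, Option 2 15, Option 3 7, Option 4 25, Option 5 0. Option 1 and Option 4 advance.
Runoff: Option 1 is ranked above Option 4 on 35 ballots, Option 4 above Option 1 on 40.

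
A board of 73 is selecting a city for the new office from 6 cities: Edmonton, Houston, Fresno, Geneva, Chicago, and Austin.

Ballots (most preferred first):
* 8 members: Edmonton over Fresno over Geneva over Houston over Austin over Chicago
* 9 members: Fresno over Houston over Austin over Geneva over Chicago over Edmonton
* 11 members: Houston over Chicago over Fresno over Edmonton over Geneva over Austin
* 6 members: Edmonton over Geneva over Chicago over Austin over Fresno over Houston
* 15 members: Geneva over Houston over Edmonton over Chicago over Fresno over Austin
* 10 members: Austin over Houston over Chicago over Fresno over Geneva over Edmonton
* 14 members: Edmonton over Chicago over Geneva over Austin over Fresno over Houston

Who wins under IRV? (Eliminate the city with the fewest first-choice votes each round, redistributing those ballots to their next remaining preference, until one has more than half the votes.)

Houston

Round 1: Edmonton 28, Houston 11, Fresno 9, Geneva 15, Chicago 0, Austin 10. Chicago eliminated.
Round 2: Edmonton 28, Houston 11, Fresno 9, Geneva 15, Austin 10. Fresno eliminated.
Round 3: Edmonton 28, Houston 20, Geneva 15, Austin 10. Austin eliminated.
Round 4: Edmonton 28, Houston 30, Geneva 15. Geneva eliminated.
Round 5: Edmonton 28, Houston 45. Houston has a majority (≥37).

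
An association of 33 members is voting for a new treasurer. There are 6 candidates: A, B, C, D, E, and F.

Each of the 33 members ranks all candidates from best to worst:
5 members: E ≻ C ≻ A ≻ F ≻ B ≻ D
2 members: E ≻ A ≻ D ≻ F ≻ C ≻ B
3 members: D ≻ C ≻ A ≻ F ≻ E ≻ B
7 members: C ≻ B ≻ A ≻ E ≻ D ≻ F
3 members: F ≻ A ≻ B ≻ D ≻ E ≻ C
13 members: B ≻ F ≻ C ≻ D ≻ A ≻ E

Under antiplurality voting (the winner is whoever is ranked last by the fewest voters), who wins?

Last-place votes: A 0, B 5, C 3, D 5, E 13, F 7.

A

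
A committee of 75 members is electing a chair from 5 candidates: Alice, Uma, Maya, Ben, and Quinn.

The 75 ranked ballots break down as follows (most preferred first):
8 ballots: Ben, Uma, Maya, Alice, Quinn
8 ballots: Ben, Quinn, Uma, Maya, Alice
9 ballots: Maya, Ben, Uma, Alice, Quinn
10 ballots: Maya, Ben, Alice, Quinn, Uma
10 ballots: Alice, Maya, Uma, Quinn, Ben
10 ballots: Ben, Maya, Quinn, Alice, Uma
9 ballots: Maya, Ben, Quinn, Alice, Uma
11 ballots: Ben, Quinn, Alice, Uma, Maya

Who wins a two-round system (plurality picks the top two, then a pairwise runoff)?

Maya

Round 1 first-place votes: Alice 10, Uma 0, Maya 28, Ben 37, Quinn 0. Ben and Maya advance.
Runoff: Ben is ranked above Maya on 37 ballots, Maya above Ben on 38.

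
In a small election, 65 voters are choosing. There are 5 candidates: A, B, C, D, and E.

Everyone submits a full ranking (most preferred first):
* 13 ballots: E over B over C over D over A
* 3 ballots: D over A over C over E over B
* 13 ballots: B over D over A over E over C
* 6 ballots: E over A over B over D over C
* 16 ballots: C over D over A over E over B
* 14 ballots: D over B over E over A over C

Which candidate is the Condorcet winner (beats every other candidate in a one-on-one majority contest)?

D vs A: 59–6
D vs B: 33–32
D vs C: 36–29
D vs E: 46–19
D beats every other candidate.

D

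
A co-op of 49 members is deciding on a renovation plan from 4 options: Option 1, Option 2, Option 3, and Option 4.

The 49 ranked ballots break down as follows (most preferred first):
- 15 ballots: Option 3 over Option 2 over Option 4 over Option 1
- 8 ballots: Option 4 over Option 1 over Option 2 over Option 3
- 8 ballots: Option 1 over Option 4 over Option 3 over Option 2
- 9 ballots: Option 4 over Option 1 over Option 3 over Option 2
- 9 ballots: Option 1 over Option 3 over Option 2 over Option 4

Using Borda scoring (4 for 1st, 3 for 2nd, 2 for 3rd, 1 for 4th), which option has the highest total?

Option 1: 15×1 + 8×3 + 8×4 + 9×3 + 9×4 = 134
Option 2: 15×3 + 8×2 + 8×1 + 9×1 + 9×2 = 96
Option 3: 15×4 + 8×1 + 8×2 + 9×2 + 9×3 = 129
Option 4: 15×2 + 8×4 + 8×3 + 9×4 + 9×1 = 131

Option 1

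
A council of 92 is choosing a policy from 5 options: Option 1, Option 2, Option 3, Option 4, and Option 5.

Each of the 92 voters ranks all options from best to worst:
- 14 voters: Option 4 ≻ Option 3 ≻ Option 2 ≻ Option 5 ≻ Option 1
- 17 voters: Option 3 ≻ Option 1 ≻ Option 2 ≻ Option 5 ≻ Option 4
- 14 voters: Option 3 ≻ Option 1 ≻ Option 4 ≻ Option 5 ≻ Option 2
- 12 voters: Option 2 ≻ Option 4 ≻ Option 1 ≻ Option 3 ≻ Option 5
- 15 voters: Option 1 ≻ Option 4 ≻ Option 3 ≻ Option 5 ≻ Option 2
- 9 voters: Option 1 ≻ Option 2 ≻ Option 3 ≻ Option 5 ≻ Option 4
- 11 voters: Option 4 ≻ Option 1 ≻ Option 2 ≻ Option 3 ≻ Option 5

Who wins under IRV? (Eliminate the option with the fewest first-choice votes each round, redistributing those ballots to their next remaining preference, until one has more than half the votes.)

Round 1: Option 1 24, Option 2 12, Option 3 31, Option 4 25, Option 5 0. Option 5 eliminated.
Round 2: Option 1 24, Option 2 12, Option 3 31, Option 4 25. Option 2 eliminated.
Round 3: Option 1 24, Option 3 31, Option 4 37. Option 1 eliminated.
Round 4: Option 3 40, Option 4 52. Option 4 has a majority (≥47).

Option 4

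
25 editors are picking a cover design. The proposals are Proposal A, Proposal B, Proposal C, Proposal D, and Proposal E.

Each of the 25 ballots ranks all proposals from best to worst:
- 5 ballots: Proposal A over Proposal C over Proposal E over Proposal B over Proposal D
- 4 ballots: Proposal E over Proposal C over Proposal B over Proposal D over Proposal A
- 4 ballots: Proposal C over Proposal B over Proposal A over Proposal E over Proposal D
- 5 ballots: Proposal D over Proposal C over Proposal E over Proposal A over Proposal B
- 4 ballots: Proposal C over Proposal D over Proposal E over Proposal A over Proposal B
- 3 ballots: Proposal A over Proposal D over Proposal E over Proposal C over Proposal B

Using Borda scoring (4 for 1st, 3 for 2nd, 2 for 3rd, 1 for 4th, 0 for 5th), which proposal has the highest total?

Proposal A: 5×4 + 4×0 + 4×2 + 5×1 + 4×1 + 3×4 = 49
Proposal B: 5×1 + 4×2 + 4×3 + 5×0 + 4×0 + 3×0 = 25
Proposal C: 5×3 + 4×3 + 4×4 + 5×3 + 4×4 + 3×1 = 77
Proposal D: 5×0 + 4×1 + 4×0 + 5×4 + 4×3 + 3×3 = 45
Proposal E: 5×2 + 4×4 + 4×1 + 5×2 + 4×2 + 3×2 = 54

Proposal C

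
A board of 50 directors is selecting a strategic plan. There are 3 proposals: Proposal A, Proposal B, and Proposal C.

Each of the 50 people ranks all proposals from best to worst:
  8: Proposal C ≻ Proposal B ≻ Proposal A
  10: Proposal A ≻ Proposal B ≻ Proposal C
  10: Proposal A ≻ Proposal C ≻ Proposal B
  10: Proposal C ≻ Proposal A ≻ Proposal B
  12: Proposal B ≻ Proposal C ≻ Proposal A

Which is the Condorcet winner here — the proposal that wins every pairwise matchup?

Proposal C

Proposal C vs Proposal A: 30–20
Proposal C vs Proposal B: 28–22
Proposal C beats every other proposal.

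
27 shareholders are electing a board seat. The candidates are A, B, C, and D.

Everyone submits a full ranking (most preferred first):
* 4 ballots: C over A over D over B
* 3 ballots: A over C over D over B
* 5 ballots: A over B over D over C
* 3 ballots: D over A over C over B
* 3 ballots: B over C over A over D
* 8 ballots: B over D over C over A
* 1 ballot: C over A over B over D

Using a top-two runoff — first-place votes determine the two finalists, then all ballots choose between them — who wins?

A

Round 1 first-place votes: A 8, B 11, C 5, D 3. B and A advance.
Runoff: B is ranked above A on 11 ballots, A above B on 16.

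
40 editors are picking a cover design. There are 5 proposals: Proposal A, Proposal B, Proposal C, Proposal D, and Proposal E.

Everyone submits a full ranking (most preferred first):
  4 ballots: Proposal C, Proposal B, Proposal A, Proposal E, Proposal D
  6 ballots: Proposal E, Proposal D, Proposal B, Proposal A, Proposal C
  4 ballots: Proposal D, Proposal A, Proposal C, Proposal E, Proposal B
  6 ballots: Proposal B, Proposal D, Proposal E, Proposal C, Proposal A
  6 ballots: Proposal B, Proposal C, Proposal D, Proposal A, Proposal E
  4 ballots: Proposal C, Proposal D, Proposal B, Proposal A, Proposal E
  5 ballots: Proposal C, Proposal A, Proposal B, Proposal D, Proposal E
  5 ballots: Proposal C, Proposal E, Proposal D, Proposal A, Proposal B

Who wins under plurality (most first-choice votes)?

Proposal C

First-place votes: Proposal A 0, Proposal B 12, Proposal C 18, Proposal D 4, Proposal E 6.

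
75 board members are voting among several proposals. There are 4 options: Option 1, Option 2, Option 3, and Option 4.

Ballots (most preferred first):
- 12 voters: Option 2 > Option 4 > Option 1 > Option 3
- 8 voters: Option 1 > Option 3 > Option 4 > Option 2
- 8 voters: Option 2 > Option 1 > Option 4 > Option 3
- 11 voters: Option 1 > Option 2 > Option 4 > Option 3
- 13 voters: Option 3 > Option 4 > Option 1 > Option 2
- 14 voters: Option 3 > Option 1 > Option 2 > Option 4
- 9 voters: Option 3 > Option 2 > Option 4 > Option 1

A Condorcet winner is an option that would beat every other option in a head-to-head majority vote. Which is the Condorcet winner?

Option 1

Option 1 vs Option 2: 46–29
Option 1 vs Option 3: 39–36
Option 1 vs Option 4: 41–34
Option 1 beats every other option.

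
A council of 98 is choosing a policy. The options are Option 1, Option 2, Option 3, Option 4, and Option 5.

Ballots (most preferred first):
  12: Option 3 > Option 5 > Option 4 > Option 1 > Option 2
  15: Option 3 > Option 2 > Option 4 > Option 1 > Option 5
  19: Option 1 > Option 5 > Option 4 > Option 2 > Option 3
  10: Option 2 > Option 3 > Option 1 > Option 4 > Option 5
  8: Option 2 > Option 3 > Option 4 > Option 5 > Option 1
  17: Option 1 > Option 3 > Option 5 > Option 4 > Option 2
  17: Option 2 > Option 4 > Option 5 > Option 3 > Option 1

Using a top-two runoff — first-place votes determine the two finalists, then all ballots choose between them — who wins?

Round 1 first-place votes: Option 1 36, Option 2 35, Option 3 27, Option 4 0, Option 5 0. Option 1 and Option 2 advance.
Runoff: Option 1 is ranked above Option 2 on 48 ballots, Option 2 above Option 1 on 50.

Option 2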